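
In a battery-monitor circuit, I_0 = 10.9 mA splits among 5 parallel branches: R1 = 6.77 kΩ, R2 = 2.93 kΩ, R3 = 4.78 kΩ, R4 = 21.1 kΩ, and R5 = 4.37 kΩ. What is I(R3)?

Conductances: ΣG = 1/6.77 + 1/2.93 + 1/4.78 + 1/21.1 + 1/4.37 = 0.9744 (1/kΩ).
By the current-divider rule, I = I_0 · G_k/ΣG = 10.9 × 0.2147 = 2.340 mA.

I ≈ 2.34 mA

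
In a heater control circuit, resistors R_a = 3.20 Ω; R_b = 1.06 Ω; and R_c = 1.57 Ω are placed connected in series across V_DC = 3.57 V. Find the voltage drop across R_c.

V ≈ 0.961 V

ΣR = 3.20 + 1.06 + 1.57 = 5.830 Ω.
Voltage divider: V = V_DC · (1.570 / 5.830) = 3.57 × 0.2693 = 0.9614 V.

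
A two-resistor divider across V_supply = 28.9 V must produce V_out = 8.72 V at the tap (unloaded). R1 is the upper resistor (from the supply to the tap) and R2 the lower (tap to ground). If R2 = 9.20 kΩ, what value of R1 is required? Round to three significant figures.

V_out/V_supply = R2/(R1+R2) = 0.3017.
R1 = R2·(1/k − 1) = 9.20 × 2.314 = 21.29 kΩ.

R1 ≈ 21.3 kΩ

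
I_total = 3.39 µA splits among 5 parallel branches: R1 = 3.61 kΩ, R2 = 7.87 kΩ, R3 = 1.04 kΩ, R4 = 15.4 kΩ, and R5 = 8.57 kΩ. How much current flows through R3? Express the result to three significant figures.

I ≈ 2.11 µA

Conductances: ΣG = 1/3.61 + 1/7.87 + 1/1.04 + 1/15.4 + 1/8.57 = 1.547 (1/kΩ).
By the current-divider rule, I = I_total · G_k/ΣG = 3.39 × 0.6215 = 2.107 µA.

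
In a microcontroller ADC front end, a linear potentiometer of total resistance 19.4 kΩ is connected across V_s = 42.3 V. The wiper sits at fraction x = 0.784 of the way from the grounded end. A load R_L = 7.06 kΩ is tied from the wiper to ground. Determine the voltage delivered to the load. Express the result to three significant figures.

V_out ≈ 22.6 V

The pot divides into 4.190 kΩ above the wiper and 15.21 kΩ below.
(x·R_p) ‖ R_L = 4.822 kΩ.
V_out = 42.3 × 4.822/(4.190 + 4.822) = 22.63 V.
(Unloaded: V_out = x·V_s = 33.2 V.)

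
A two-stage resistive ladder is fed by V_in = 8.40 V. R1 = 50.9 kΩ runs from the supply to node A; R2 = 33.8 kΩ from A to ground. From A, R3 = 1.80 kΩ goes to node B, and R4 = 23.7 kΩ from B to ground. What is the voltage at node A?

Looking into the second stage from A: R3 + R4 = 25.50 kΩ appears in parallel with R2.
Effective lower resistance at A: R2 ‖ 25.50 = 14.53 kΩ.
First divider: V_A = V_in · 14.53/(50.9 + 14.53) = 1.866 V.

V_A ≈ 1.87 V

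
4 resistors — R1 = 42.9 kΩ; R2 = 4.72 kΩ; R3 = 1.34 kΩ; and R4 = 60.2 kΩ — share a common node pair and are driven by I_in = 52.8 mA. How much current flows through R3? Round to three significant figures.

I ≈ 39.5 mA

ΣG = 1/42.9 + 1/4.72 + 1/1.34 + 1/60.2 = 0.9981.
R3 takes the fraction G_k/ΣG = 0.7463/0.9981 = 0.7477, so I = 52.8 × 0.7477 = 39.48 mA.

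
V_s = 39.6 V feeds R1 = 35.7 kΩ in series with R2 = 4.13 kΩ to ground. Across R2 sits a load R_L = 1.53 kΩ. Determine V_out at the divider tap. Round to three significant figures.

First combine the lower leg with the load: R2 ‖ R_L = 1.116 kΩ.
Then V_out = V_s · R2'/(R1 + R2') = 39.6 × 1.116/36.82 = 1.201 V.

V_out ≈ 1.20 V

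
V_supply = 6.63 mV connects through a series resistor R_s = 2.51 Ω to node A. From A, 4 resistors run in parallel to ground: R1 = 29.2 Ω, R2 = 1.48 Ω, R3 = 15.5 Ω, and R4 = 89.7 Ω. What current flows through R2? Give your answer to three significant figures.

I ≈ 1.51 mA

Parallel bank: R_p = 1/(1/29.2 + 1/1.48 + 1/15.5 + 1/89.7) = 1.273 Ω.
V_A = 6.63 × 1.273/3.783 = 2.231 mV.
Branch current I = V_A/R2 = 2.231/1.48 = 1.507 mA.
(Check via current divider: I_total = 1.753 mA; share G_k/ΣG = 0.8601 → same result.)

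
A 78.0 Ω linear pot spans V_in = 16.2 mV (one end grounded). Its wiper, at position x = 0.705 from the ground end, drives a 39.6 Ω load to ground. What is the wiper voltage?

The pot divides into 23.01 Ω above the wiper and 54.99 Ω below.
Lower segment in parallel with the load: 54.99 ‖ 39.6 = 23.02 Ω.
Then V_out = V_in · 23.02/(23.01 + 23.02) = 8.102 mV.

V_out ≈ 8.10 mV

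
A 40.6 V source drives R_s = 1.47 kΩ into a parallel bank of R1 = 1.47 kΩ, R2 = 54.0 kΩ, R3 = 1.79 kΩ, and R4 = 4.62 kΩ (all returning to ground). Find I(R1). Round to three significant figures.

I ≈ 8.72 mA

Parallel bank: R_p = 1/(1/1.47 + 1/54.0 + 1/1.79 + 1/4.62) = 0.6785 kΩ.
Node voltage V_A = V_DC · R_p/(R_s + R_p) = 40.6 × 0.3158 = 12.82 V.
I(R1) = V_A / R1 = 12.82/1.47 = 8.722 mA.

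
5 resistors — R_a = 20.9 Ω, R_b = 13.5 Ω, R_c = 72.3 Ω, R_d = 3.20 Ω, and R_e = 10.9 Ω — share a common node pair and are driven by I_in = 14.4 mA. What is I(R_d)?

Total conductance ΣG = 1/20.9 + 1/13.5 + 1/72.3 + 1/3.20 + 1/10.9 = 0.5400 (units of 1/Ω).
R_d takes the fraction G_k/ΣG = 0.3125/0.5400 = 0.5787, so I = 14.4 × 0.5787 = 8.333 mA.

I ≈ 8.33 mA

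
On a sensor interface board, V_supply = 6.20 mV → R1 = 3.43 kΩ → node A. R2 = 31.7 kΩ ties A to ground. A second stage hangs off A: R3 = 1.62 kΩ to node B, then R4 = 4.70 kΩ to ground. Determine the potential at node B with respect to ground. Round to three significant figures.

Looking into the second stage from A: R3 + R4 = 6.320 kΩ appears in parallel with R2.
R2 ‖ (R3+R4) = 5.269 kΩ.
First divider: V_A = V_supply · 5.269/(3.43 + 5.269) = 3.755 mV.
Stage 2 is unloaded, so V_B = V_A · R4/(R3+R4) = 3.755 × 4.70/6.320 = 2.793 mV.

V_B ≈ 2.79 mV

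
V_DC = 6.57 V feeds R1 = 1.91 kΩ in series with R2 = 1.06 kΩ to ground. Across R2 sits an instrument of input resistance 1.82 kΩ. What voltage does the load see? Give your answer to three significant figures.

R2 ‖ R_L = (1.06 × 1.82)/(1.06 + 1.82) = 0.6699 kΩ.
Then V_out = V_DC · R2'/(R1 + R2') = 6.57 × 0.6699/2.580 = 1.706 V.
(Unloaded it would be 2.34 V; the load pulls it down.)

V_out ≈ 1.71 V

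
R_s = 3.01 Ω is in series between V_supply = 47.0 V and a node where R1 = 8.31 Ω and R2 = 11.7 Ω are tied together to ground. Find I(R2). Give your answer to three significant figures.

I ≈ 2.48 A

Equivalent of the parallel group: R_p = 4.859 Ω.
V_A by voltage divider: V_A = 47.0 × 4.859/(3.01 + 4.859) = 29.02 V.
Branch current I = V_A/R2 = 29.02/11.7 = 2.480 A.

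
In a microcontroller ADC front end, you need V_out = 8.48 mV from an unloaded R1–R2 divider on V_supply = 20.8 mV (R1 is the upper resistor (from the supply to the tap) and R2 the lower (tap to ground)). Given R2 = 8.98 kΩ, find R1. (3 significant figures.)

Required fraction k = V_out/V_supply = 0.4077.
So R1 = R2 · (V_supply/V_out − 1) = 8.98 × (20.8/8.48 − 1) = 8.98 × 1.453 = 13.05 kΩ.

R1 ≈ 13.0 kΩ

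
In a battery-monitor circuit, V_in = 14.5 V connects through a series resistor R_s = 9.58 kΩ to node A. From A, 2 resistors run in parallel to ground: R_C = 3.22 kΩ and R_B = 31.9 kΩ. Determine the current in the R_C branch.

Combine the parallel branches: R_p = (1/3.22 + 1/31.9)⁻¹ = 2.925 kΩ.
V_A by voltage divider: V_A = 14.5 × 2.925/(9.58 + 2.925) = 3.391 V.
Branch current I = V_A/R_C = 3.391/3.22 = 1.053 mA.
(Check via current divider: I_total = 1.160 mA; share G_k/ΣG = 0.9083 → same result.)

I ≈ 1.05 mA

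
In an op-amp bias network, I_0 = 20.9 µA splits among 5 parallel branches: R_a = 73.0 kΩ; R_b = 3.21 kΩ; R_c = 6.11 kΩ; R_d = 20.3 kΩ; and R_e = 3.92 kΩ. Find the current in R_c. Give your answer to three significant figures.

ΣG = 1/73.0 + 1/3.21 + 1/6.11 + 1/20.3 + 1/3.92 = 0.7933.
By the current-divider rule, I = I_0 · G_k/ΣG = 20.9 × 0.2063 = 4.312 µA.

I ≈ 4.31 µA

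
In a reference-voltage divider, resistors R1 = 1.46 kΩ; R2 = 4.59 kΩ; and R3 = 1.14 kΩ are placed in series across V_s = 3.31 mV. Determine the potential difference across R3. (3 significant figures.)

Total series resistance ΣR = 1.46 + 4.59 + 1.14 = 7.190 kΩ.
Voltage divider: V = V_s · (1.140 / 7.190) = 3.31 × 0.1586 = 0.5248 mV.

V ≈ 0.525 mV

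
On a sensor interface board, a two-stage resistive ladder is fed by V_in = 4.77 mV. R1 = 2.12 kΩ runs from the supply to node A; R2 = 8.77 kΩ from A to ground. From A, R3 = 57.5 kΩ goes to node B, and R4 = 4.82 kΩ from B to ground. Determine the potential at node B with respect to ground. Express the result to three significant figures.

Looking into the second stage from A: R3 + R4 = 62.32 kΩ appears in parallel with R2.
Effective lower resistance at A: R2 ‖ 62.32 = 7.688 kΩ.
V_A = 4.77 × 7.688/(2.12 + 7.688) = 3.739 mV.
V_B = V_A × 0.07734 = 0.2892 mV.

V_B ≈ 0.289 mV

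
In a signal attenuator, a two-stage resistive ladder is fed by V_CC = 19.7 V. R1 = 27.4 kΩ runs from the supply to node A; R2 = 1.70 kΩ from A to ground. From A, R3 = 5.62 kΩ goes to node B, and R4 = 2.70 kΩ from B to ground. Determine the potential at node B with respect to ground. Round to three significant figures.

V_B ≈ 0.313 V

Looking into the second stage from A: R3 + R4 = 8.320 kΩ appears in parallel with R2.
Effective lower resistance at A: R2 ‖ 8.320 = 1.412 kΩ.
V_A = 19.7 × 1.412/(27.4 + 1.412) = 0.9652 V.
Stage 2 is unloaded, so V_B = V_A · R4/(R3+R4) = 0.9652 × 2.70/8.320 = 0.3132 V.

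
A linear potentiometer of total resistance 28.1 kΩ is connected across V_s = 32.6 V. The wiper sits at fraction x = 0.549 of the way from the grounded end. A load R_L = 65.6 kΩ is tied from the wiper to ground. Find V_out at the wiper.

V_out ≈ 16.2 V

Split the track: R_lower = x·R_p = 15.43 kΩ, R_upper = (1−x)·R_p = 12.67 kΩ.
R_L loads the lower segment: effective lower R = 12.49 kΩ.
Loaded-divider output: V_out = 32.6 × 0.4964 = 16.18 V.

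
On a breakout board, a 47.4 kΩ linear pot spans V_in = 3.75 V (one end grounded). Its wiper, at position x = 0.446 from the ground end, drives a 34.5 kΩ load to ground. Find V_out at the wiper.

The pot divides into 26.26 kΩ above the wiper and 21.14 kΩ below.
(x·R_p) ‖ R_L = 13.11 kΩ.
V_out = 3.75 × 13.11/(26.26 + 13.11) = 1.249 V.

V_out ≈ 1.25 V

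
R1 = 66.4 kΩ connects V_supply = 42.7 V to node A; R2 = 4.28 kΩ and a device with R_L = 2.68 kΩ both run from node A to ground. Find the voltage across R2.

First combine the lower leg with the load: R2 ‖ R_L = 1.648 kΩ.
Then V_out = V_supply · R2'/(R1 + R2') = 42.7 × 1.648/68.05 = 1.034 V.
(Unloaded it would be 2.59 V; the load pulls it down.)

V_out ≈ 1.03 V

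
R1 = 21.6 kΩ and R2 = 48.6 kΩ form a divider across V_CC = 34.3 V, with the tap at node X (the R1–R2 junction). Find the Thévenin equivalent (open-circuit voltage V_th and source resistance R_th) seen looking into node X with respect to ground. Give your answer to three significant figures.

V_th ≈ 23.7 V, R_th ≈ 15.0 kΩ

V_th is the unloaded tap voltage: V_CC · R2/(R1+R2) = 34.3 × 0.6923 = 23.75 V.
Zeroing V_CC shorts the top of R1 to ground, so R_th = R1 ‖ R2 = 14.95 kΩ.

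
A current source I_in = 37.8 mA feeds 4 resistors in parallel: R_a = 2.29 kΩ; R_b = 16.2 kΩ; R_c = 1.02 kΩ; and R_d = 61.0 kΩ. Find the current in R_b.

ΣG = 1/2.29 + 1/16.2 + 1/1.02 + 1/61.0 = 1.495.
R_b takes the fraction G_k/ΣG = 0.06173/1.495 = 0.04128, so I = 37.8 × 0.04128 = 1.561 mA.

I ≈ 1.56 mA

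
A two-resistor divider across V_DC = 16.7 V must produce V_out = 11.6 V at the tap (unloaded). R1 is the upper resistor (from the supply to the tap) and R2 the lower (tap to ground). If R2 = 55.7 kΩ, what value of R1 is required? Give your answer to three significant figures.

The divider ratio is R2/(R1+R2) = 11.6/16.7 = 0.6946.
R1 = R2·(1/k − 1) = 55.7 × 0.4397 = 24.49 kΩ.

R1 ≈ 24.5 kΩ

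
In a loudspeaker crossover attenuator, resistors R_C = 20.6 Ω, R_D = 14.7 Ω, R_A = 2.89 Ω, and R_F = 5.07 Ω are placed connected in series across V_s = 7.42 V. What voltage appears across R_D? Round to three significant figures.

ΣR = 20.6 + 14.7 + 2.89 + 5.07 = 43.26 Ω.
V = V_s · R/ΣR = 7.42 × 0.3398 = 2.521 V.

V ≈ 2.52 V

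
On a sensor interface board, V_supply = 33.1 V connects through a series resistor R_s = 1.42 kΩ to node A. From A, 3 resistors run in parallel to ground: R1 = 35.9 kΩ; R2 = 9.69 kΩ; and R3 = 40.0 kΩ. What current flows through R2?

Parallel bank: R_p = 1/(1/35.9 + 1/9.69 + 1/40.0) = 6.408 kΩ.
V_A = 33.1 × 6.408/7.828 = 27.10 V.
Branch current I = V_A/R2 = 27.10/9.69 = 2.796 mA.

I ≈ 2.80 mA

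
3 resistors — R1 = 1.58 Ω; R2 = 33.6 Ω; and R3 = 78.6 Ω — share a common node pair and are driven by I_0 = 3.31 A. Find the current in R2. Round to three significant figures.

I ≈ 0.146 A

Conductances: ΣG = 1/1.58 + 1/33.6 + 1/78.6 = 0.6754 (1/Ω).
By the current-divider rule, I = I_0 · G_k/ΣG = 3.31 × 0.04407 = 0.1459 A.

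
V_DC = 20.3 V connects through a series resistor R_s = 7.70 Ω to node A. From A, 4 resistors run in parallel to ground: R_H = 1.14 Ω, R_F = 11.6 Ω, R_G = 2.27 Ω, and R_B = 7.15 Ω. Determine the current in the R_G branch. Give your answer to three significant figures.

I ≈ 0.694 A

Combine the parallel branches: R_p = (1/1.14 + 1/11.6 + 1/2.27 + 1/7.15)⁻¹ = 0.6478 Ω.
Node voltage V_A = V_DC · R_p/(R_s + R_p) = 20.3 × 0.07760 = 1.575 V.
Branch current I = V_A/R_G = 1.575/2.27 = 0.6939 A.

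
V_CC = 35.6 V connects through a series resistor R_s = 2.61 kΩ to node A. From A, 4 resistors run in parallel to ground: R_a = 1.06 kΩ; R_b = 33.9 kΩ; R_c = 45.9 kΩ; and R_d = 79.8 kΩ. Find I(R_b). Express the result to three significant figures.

I ≈ 0.289 mA

Combine the parallel branches: R_p = (1/1.06 + 1/33.9 + 1/45.9 + 1/79.8)⁻¹ = 0.9928 kΩ.
V_A by voltage divider: V_A = 35.6 × 0.9928/(2.61 + 0.9928) = 9.810 V.
I(R_b) = V_A / R_b = 9.810/33.9 = 0.2894 mA.
(Equivalently: I_total = 9.881 mA, then current-divider fraction G_k/ΣG = 0.02929.)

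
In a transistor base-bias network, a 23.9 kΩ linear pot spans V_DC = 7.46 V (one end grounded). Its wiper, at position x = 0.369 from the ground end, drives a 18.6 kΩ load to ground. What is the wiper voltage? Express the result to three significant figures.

The pot divides into 15.08 kΩ above the wiper and 8.819 kΩ below.
R_L loads the lower segment: effective lower R = 5.983 kΩ.
Loaded-divider output: V_out = 7.46 × 0.2840 = 2.119 V.
(Unloaded: V_out = x·V_DC = 2.75 V.)

V_out ≈ 2.12 V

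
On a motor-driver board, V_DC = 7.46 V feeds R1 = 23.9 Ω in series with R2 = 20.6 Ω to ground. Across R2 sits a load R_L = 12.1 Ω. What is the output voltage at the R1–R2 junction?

V_out ≈ 1.80 V

R2 ‖ R_L = (20.6 × 12.1)/(20.6 + 12.1) = 7.623 Ω.
Now apply the divider: V_out = 7.46 × 0.2418 = 1.804 V.
(Unloaded it would be 3.45 V; the load pulls it down.)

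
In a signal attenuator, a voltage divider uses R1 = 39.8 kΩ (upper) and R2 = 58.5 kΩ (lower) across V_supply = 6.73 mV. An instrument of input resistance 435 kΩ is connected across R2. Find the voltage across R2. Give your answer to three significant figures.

The load sits in parallel with R2, giving an effective lower resistance R2' = R2·R_L/(R2+R_L) = 51.57 kΩ.
Voltage divider with the loaded lower leg: V_out = 6.73 × 51.57/(39.8 + 51.57) = 6.73 × 0.5644 = 3.798 mV.

V_out ≈ 3.80 mV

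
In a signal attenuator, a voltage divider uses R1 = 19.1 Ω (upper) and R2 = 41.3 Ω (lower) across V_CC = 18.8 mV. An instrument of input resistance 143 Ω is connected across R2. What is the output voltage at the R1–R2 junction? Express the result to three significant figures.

V_out ≈ 11.8 mV

The load sits in parallel with R2, giving an effective lower resistance R2' = R2·R_L/(R2+R_L) = 32.05 Ω.
Then V_out = V_CC · R2'/(R1 + R2') = 18.8 × 32.05/51.15 = 11.78 mV.
(Unloaded it would be 12.9 mV; the load pulls it down.)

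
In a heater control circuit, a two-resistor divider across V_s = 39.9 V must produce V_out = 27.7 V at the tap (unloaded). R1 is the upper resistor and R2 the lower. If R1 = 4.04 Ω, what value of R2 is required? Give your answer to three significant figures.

The divider ratio is R2/(R1+R2) = 27.7/39.9 = 0.6942.
So R2 = R1 · V_out/(V_s − V_out) = 4.04 × 27.7/(39.9 − 27.7) = 4.04 × 2.270 = 9.173 Ω.

R2 ≈ 9.17 Ω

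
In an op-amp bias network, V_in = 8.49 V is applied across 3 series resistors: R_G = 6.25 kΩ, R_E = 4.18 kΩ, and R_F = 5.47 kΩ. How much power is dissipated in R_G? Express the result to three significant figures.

P ≈ 1.78 mW

Series current I = V_in/ΣR = 8.49/15.90 = 0.5340 mA.
P = I²R = 0.2851 × 6.25 = 1.782 mW.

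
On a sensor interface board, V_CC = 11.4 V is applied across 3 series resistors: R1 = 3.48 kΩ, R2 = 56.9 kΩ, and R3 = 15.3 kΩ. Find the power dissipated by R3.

The common current is I = 11.4/75.68 = 0.1506 mA.
P(R3) = I²·R3 = (0.1506)² × 15.3 = 0.3472 mW.

P ≈ 0.347 mW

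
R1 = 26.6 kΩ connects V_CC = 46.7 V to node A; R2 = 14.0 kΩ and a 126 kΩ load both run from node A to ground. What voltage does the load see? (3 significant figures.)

V_out ≈ 15.0 V

First combine the lower leg with the load: R2 ‖ R_L = 12.60 kΩ.
Now apply the divider: V_out = 46.7 × 0.3214 = 15.01 V.
(Unloaded it would be 16.1 V; the load pulls it down.)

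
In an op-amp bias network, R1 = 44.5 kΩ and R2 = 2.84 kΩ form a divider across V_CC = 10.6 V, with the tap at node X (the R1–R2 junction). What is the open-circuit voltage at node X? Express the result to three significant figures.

V_th ≈ 0.636 V

V_th is the unloaded tap voltage: V_CC · R2/(R1+R2) = 10.6 × 0.05999 = 0.6359 V.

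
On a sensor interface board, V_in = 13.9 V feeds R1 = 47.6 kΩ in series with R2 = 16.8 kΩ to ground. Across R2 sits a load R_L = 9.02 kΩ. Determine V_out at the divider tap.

The load sits in parallel with R2, giving an effective lower resistance R2' = R2·R_L/(R2+R_L) = 5.869 kΩ.
Voltage divider with the loaded lower leg: V_out = 13.9 × 5.869/(47.6 + 5.869) = 13.9 × 0.1098 = 1.526 V.

V_out ≈ 1.53 V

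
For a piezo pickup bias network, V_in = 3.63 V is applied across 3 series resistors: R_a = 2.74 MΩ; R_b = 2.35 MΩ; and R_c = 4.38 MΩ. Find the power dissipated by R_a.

ΣR = 9.470 MΩ → I = 3.63/9.470 = 0.3833 µA.
V(R_a) = I·R = 1.050 V; P = V·I = 1.050 × 0.3833 = 0.4026 µW.

P ≈ 0.403 µW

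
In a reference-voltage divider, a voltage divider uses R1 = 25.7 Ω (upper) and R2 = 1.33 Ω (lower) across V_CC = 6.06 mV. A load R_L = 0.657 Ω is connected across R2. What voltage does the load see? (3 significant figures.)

The load sits in parallel with R2, giving an effective lower resistance R2' = R2·R_L/(R2+R_L) = 0.4398 Ω.
Then V_out = V_CC · R2'/(R1 + R2') = 6.06 × 0.4398/26.14 = 0.1020 mV.
(Unloaded it would be 0.298 mV; the load pulls it down.)

V_out ≈ 0.102 mV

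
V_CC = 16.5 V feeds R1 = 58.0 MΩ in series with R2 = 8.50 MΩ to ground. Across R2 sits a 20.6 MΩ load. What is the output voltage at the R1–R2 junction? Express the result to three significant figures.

R2 ‖ R_L = (8.50 × 20.6)/(8.50 + 20.6) = 6.017 MΩ.
Now apply the divider: V_out = 16.5 × 0.09399 = 1.551 V.

V_out ≈ 1.55 V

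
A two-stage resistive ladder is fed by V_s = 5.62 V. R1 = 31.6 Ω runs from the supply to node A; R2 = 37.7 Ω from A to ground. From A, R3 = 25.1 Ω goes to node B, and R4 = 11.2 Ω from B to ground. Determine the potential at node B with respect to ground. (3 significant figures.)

V_B ≈ 0.640 V

Node A sees R2 in parallel with the series input of stage 2, R3 + R4 = 36.30 Ω.
R2 ‖ (R3+R4) = 18.49 Ω.
V_A = 5.62 × 18.49/(31.6 + 18.49) = 2.075 V.
Stage 2 is unloaded, so V_B = V_A · R4/(R3+R4) = 2.075 × 11.2/36.30 = 0.6402 V.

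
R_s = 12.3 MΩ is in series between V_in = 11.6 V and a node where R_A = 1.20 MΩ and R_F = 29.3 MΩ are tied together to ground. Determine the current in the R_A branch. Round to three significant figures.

I ≈ 0.828 µA

Parallel bank: R_p = 1/(1/1.20 + 1/29.3) = 1.153 MΩ.
V_A by voltage divider: V_A = 11.6 × 1.153/(12.3 + 1.153) = 0.9940 V.
Branch current I = V_A/R_A = 0.9940/1.20 = 0.8283 µA.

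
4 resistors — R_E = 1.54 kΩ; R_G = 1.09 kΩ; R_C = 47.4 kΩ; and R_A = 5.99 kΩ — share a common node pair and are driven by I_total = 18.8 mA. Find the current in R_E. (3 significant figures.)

I ≈ 6.96 mA

ΣG = 1/1.54 + 1/1.09 + 1/47.4 + 1/5.99 = 1.755.
By the current-divider rule, I = I_total · G_k/ΣG = 18.8 × 0.3700 = 6.957 mA.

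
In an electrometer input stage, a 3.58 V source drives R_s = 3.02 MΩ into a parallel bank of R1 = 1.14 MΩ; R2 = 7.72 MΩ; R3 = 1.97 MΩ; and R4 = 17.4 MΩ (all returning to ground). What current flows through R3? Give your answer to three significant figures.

Parallel bank: R_p = 1/(1/1.14 + 1/7.72 + 1/1.97 + 1/17.4) = 0.6362 MΩ.
V_A = 3.58 × 0.6362/3.656 = 0.6229 V.
Branch current I = V_A/R3 = 0.6229/1.97 = 0.3162 µA.

I ≈ 0.316 µA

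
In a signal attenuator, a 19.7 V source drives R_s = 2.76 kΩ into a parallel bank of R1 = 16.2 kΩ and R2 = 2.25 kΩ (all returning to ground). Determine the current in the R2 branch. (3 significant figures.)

Combine the parallel branches: R_p = (1/16.2 + 1/2.25)⁻¹ = 1.976 kΩ.
Node voltage V_A = V_in · R_p/(R_s + R_p) = 19.7 × 0.4172 = 8.218 V.
I(R2) = V_A / R2 = 8.218/2.25 = 3.653 mA.

I ≈ 3.65 mA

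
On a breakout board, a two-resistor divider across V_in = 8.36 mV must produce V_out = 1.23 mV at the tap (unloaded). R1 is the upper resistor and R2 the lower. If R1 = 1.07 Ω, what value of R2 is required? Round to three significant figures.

R2 ≈ 0.185 Ω

V_out/V_in = R2/(R1+R2) = 0.1471.
So R2 = R1 · V_out/(V_in − V_out) = 1.07 × 1.23/(8.36 − 1.23) = 1.07 × 0.1725 = 0.1846 Ω.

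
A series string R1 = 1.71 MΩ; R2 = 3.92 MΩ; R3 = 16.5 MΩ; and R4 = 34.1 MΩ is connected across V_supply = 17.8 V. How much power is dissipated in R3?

ΣR = 56.23 MΩ → I = 17.8/56.23 = 0.3166 µA.
V(R3) = I·R = 5.223 V; P = V·I = 5.223 × 0.3166 = 1.653 µW.

P ≈ 1.65 µW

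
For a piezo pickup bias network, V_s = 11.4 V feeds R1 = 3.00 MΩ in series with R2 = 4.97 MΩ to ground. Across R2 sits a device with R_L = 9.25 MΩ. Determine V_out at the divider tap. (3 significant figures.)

V_out ≈ 5.91 V

R2 ‖ R_L = (4.97 × 9.25)/(4.97 + 9.25) = 3.233 MΩ.
Now apply the divider: V_out = 11.4 × 0.5187 = 5.913 V.
(Unloaded it would be 7.11 V; the load pulls it down.)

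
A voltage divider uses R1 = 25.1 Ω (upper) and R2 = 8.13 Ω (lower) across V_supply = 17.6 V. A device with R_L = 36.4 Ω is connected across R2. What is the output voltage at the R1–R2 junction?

R2 ‖ R_L = (8.13 × 36.4)/(8.13 + 36.4) = 6.646 Ω.
Voltage divider with the loaded lower leg: V_out = 17.6 × 6.646/(25.1 + 6.646) = 17.6 × 0.2093 = 3.684 V.

V_out ≈ 3.68 V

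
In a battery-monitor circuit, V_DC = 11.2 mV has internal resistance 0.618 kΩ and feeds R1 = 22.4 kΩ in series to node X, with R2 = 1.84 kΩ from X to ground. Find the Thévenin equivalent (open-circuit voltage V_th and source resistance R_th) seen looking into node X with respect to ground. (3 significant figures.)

V_th ≈ 0.829 mV, R_th ≈ 1.70 kΩ

R1' = 0.618 + 22.4 = 23.02 kΩ (source resistance + R1).
Open-circuit (no load on X): V_th = V_DC · R2/(R1' + R2) = 11.2 × 1.84/(23.02 + 1.84) = 0.8290 mV.
Zeroing V_DC shorts the top of R1' to ground, so R_th = R1' ‖ R2 = 1.704 kΩ.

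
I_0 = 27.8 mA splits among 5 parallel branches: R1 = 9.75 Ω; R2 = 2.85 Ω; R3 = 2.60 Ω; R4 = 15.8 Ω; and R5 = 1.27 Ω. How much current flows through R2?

I ≈ 5.78 mA

Total conductance ΣG = 1/9.75 + 1/2.85 + 1/2.60 + 1/15.8 + 1/1.27 = 1.689 (units of 1/Ω).
By the current-divider rule, I = I_0 · G_k/ΣG = 27.8 × 0.2078 = 5.776 mA.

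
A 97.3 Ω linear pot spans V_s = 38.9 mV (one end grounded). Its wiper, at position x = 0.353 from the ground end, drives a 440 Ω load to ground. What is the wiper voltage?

V_out ≈ 13.1 mV

Lower segment x·R_p = 34.35 Ω; upper segment (1−x)·R_p = 62.95 Ω.
Lower segment in parallel with the load: 34.35 ‖ 440 = 31.86 Ω.
V_out = 38.9 × 31.86/(62.95 + 31.86) = 13.07 mV.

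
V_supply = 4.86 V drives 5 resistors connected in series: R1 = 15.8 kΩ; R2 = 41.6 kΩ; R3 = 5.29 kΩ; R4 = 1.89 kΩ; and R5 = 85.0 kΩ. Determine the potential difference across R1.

V ≈ 0.513 V

Total series resistance ΣR = 15.8 + 41.6 + 5.29 + 1.89 + 85.0 = 149.6 kΩ.
V = V_supply · R/ΣR = 4.86 × 0.1056 = 0.5134 V.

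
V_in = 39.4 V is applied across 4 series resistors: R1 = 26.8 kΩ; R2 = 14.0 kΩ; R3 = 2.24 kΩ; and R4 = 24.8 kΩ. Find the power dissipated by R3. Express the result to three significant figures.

P ≈ 0.756 mW

The common current is I = 39.4/67.84 = 0.5808 mA.
P(R3) = I²·R3 = (0.5808)² × 2.24 = 0.7556 mW.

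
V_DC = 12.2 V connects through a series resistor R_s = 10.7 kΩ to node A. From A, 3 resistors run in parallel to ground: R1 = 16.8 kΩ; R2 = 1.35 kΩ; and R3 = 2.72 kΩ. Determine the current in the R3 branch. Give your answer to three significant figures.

Combine the parallel branches: R_p = (1/16.8 + 1/1.35 + 1/2.72)⁻¹ = 0.8562 kΩ.
Node voltage V_A = V_DC · R_p/(R_s + R_p) = 12.2 × 0.07409 = 0.9039 V.
Branch current I = V_A/R3 = 0.9039/2.72 = 0.3323 mA.

I ≈ 0.332 mA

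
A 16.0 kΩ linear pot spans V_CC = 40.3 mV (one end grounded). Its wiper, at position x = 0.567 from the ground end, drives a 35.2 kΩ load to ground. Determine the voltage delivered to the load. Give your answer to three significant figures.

V_out ≈ 20.6 mV

Lower segment x·R_p = 9.072 kΩ; upper segment (1−x)·R_p = 6.928 kΩ.
Lower segment in parallel with the load: 9.072 ‖ 35.2 = 7.213 kΩ.
V_out = 40.3 × 7.213/(6.928 + 7.213) = 20.56 mV.
(Unloaded: V_out = x·V_CC = 22.9 mV.)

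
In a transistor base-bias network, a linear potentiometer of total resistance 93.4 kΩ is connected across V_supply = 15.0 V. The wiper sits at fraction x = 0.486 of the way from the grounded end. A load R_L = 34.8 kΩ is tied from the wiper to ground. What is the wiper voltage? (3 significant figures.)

Split the track: R_lower = x·R_p = 45.39 kΩ, R_upper = (1−x)·R_p = 48.01 kΩ.
(x·R_p) ‖ R_L = 19.70 kΩ.
Loaded-divider output: V_out = 15.0 × 0.2909 = 4.364 V.
(Unloaded: V_out = x·V_supply = 7.29 V.)

V_out ≈ 4.36 V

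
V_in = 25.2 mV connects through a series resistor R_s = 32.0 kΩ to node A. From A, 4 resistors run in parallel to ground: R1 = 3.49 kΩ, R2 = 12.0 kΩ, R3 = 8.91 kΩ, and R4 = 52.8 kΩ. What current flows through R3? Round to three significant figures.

I ≈ 0.166 µA

Combine the parallel branches: R_p = (1/3.49 + 1/12.0 + 1/8.91 + 1/52.8)⁻¹ = 1.996 kΩ.
V_A = 25.2 × 1.996/34.00 = 1.479 mV.
I(R3) = V_A / R3 = 1.479/8.91 = 0.1660 µA.
(Check via current divider: I_total = 0.7413 µA; share G_k/ΣG = 0.2240 → same result.)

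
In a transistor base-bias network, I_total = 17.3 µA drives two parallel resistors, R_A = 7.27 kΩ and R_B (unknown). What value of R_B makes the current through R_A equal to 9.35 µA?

R_B ≈ 8.55 kΩ

The fraction through R_A equals R_B/(R_A+R_B).
9.35/17.3 = R_B/(R_A + R_B) → R_B = R_A · (0.5405)/(1 − 0.5405) = 7.27 × 1.176 = 8.550 kΩ.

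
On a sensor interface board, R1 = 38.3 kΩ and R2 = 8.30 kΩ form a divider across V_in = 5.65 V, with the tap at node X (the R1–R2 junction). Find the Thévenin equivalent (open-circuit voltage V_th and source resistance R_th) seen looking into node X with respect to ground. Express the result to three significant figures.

Open-circuit (no load on X): V_th = V_in · R2/(R1 + R2) = 5.65 × 8.30/(38.30 + 8.30) = 1.006 V.
Zeroing V_in shorts the top of R1 to ground, so R_th = R1 ‖ R2 = 6.822 kΩ.

V_th ≈ 1.01 V, R_th ≈ 6.82 kΩ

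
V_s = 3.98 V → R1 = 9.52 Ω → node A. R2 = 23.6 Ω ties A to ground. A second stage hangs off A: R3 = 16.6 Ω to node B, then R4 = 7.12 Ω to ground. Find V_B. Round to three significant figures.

V_B ≈ 0.662 V

Looking into the second stage from A: R3 + R4 = 23.72 Ω appears in parallel with R2.
R2 ‖ (R3+R4) = 11.83 Ω.
V_A = 3.98 × 11.83/(9.52 + 11.83) = 2.205 V.
Then the unloaded second divider: V_B = V_A × R4/(R3+R4) = 2.205 × 0.3002 = 0.6620 V.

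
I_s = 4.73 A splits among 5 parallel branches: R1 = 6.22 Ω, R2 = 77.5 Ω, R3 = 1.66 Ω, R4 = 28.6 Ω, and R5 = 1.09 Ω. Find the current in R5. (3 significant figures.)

ΣG = 1/6.22 + 1/77.5 + 1/1.66 + 1/28.6 + 1/1.09 = 1.728.
Current divider: I(R5) = I_s · G_k/ΣG = 4.73 × (0.9174/1.728) = 4.73 × 0.5308 = 2.511 A.

I ≈ 2.51 A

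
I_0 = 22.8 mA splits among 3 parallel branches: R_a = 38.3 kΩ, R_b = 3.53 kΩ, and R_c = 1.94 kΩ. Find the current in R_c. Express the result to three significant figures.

ΣG = 1/38.3 + 1/3.53 + 1/1.94 = 0.8249.
By the current-divider rule, I = I_0 · G_k/ΣG = 22.8 × 0.6249 = 14.25 mA.

I ≈ 14.2 mA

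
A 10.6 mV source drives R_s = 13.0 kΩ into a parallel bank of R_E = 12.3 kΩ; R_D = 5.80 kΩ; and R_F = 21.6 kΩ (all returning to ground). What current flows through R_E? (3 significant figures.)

Parallel bank: R_p = 1/(1/12.3 + 1/5.80 + 1/21.6) = 3.333 kΩ.
Node voltage V_A = V_in · R_p/(R_s + R_p) = 10.6 × 0.2041 = 2.163 mV.
Branch current I = V_A/R_E = 2.163/12.3 = 0.1759 µA.

I ≈ 0.176 µA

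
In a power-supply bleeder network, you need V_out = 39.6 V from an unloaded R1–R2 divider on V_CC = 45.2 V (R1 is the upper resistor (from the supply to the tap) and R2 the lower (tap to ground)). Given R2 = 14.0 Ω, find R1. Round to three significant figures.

R1 ≈ 1.98 Ω

The divider ratio is R2/(R1+R2) = 39.6/45.2 = 0.8761.
R1 = R2·(1/k − 1) = 14.0 × 0.1414 = 1.980 Ω.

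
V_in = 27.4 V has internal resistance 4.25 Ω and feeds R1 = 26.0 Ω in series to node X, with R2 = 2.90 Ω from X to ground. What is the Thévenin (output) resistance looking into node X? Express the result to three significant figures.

R_th ≈ 2.65 Ω

R1' = 4.25 + 26.0 = 30.25 Ω (source resistance + R1).
Zeroing V_in shorts the top of R1' to ground, so R_th = R1' ‖ R2 = 2.646 Ω.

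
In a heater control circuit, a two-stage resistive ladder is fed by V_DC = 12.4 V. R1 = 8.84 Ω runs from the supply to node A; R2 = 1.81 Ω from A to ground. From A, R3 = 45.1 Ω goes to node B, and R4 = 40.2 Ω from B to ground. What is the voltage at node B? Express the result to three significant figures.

V_B ≈ 0.976 V

Looking into the second stage from A: R3 + R4 = 85.30 Ω appears in parallel with R2.
Effective lower resistance at A: R2 ‖ 85.30 = 1.772 Ω.
First divider: V_A = V_DC · 1.772/(8.84 + 1.772) = 2.071 V.
V_B = V_A × 0.4713 = 0.9760 V.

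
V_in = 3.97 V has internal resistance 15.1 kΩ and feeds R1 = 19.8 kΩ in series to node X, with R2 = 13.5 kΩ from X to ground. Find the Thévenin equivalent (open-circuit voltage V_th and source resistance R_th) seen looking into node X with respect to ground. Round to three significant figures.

V_th ≈ 1.11 V, R_th ≈ 9.73 kΩ

R1' = 15.1 + 19.8 = 34.90 kΩ (source resistance + R1).
Open-circuit (no load on X): V_th = V_in · R2/(R1' + R2) = 3.97 × 13.5/(34.90 + 13.5) = 1.107 V.
Looking into X with the source shorted: R_th = R1'·R2/(R1'+R2) = 34.90 × 13.5/48.40 = 9.735 kΩ.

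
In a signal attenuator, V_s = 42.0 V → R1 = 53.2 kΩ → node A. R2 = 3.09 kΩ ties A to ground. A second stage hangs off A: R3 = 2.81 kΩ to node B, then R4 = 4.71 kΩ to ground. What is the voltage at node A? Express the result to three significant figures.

V_A ≈ 1.66 V

Node A sees R2 in parallel with the series input of stage 2, R3 + R4 = 7.520 kΩ.
R2 ‖ (R3+R4) = 2.190 kΩ.
So V_A = 42.0 × 0.03954 = 1.661 V.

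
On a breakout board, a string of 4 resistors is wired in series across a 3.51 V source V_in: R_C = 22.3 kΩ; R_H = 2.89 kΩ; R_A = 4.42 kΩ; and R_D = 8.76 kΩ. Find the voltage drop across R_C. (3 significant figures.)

V ≈ 2.04 V

Total series resistance ΣR = 22.3 + 2.89 + 4.42 + 8.76 = 38.37 kΩ.
V = V_in · R/ΣR = 3.51 × 0.5812 = 2.040 V.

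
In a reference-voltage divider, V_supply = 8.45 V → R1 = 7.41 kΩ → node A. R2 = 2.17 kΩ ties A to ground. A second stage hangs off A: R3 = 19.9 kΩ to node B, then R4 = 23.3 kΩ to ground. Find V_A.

V_A ≈ 1.84 V

Looking into the second stage from A: R3 + R4 = 43.20 kΩ appears in parallel with R2.
R2 ‖ (R3+R4) = 2.066 kΩ.
V_A = 8.45 × 2.066/(7.41 + 2.066) = 1.842 V.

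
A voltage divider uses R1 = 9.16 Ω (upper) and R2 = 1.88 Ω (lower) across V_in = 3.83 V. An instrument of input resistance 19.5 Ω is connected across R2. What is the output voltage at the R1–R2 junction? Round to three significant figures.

R2 ‖ R_L = (1.88 × 19.5)/(1.88 + 19.5) = 1.715 Ω.
Now apply the divider: V_out = 3.83 × 0.1577 = 0.6039 V.
(Unloaded it would be 0.652 V; the load pulls it down.)

V_out ≈ 0.604 V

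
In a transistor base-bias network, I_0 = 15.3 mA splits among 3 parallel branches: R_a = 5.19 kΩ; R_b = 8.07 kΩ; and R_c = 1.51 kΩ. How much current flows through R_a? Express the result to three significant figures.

I ≈ 3.01 mA

Conductances: ΣG = 1/5.19 + 1/8.07 + 1/1.51 = 0.9788 (1/kΩ).
R_a takes the fraction G_k/ΣG = 0.1927/0.9788 = 0.1968, so I = 15.3 × 0.1968 = 3.012 mA.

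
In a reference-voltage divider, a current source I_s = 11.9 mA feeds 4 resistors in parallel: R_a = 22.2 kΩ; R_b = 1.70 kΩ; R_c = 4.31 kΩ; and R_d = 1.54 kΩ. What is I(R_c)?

ΣG = 1/22.2 + 1/1.70 + 1/4.31 + 1/1.54 = 1.515.
By the current-divider rule, I = I_s · G_k/ΣG = 11.9 × 0.1532 = 1.823 mA.

I ≈ 1.82 mA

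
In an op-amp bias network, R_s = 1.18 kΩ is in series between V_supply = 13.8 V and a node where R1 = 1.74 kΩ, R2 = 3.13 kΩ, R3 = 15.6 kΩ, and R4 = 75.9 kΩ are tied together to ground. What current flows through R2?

Parallel bank: R_p = 1/(1/1.74 + 1/3.13 + 1/15.6 + 1/75.9) = 1.029 kΩ.
Node voltage V_A = V_supply · R_p/(R_s + R_p) = 13.8 × 0.4659 = 6.430 V.
Branch current I = V_A/R2 = 6.430/3.13 = 2.054 mA.

I ≈ 2.05 mA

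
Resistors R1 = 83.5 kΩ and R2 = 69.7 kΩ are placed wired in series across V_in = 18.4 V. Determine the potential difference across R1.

ΣR = 83.5 + 69.7 = 153.2 kΩ.
Voltage divider: V = V_in · (83.50 / 153.2) = 18.4 × 0.5450 = 10.03 V.

V ≈ 10.0 V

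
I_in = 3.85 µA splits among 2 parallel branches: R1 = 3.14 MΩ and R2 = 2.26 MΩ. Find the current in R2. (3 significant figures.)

I ≈ 2.24 µA

With just two branches, the current splits inversely with resistance.
I(R2) = 3.85 × 3.14/(3.14 + 2.26) = 3.85 × 0.5815 = 2.239 µA.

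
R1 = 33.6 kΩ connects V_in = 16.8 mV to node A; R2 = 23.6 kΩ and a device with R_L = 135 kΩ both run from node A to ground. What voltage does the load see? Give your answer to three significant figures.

V_out ≈ 6.29 mV

The load sits in parallel with R2, giving an effective lower resistance R2' = R2·R_L/(R2+R_L) = 20.09 kΩ.
Then V_out = V_in · R2'/(R1 + R2') = 16.8 × 20.09/53.69 = 6.286 mV.
(Unloaded it would be 6.93 mV; the load pulls it down.)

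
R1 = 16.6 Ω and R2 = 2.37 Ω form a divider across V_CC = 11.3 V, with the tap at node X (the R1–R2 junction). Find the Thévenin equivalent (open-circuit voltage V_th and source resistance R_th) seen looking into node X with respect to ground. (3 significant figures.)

V_th ≈ 1.41 V, R_th ≈ 2.07 Ω

Open-circuit (no load on X): V_th = V_CC · R2/(R1 + R2) = 11.3 × 2.37/(16.60 + 2.37) = 1.412 V.
With V_CC suppressed (replaced by a short), R_th = R1 ‖ R2 = (16.60 × 2.37)/(16.60 + 2.37) = 2.074 Ω.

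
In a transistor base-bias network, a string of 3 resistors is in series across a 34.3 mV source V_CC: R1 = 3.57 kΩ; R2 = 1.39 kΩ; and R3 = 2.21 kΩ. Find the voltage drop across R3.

V ≈ 10.6 mV

Total series resistance ΣR = 3.57 + 1.39 + 2.21 = 7.170 kΩ.
V = V_CC · R/ΣR = 34.3 × 0.3082 = 10.57 mV.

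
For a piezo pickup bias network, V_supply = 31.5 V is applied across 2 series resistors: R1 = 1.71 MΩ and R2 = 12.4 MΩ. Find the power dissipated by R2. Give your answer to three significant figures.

ΣR = 14.11 MΩ → I = 31.5/14.11 = 2.232 µA.
V(R2) = I·R = 27.68 V; P = V·I = 27.68 × 2.232 = 61.80 µW.

P ≈ 61.8 µW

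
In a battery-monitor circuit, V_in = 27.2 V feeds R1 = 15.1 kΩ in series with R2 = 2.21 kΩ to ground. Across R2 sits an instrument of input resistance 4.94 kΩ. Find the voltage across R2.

V_out ≈ 2.50 V

R2 ‖ R_L = (2.21 × 4.94)/(2.21 + 4.94) = 1.527 kΩ.
Voltage divider with the loaded lower leg: V_out = 27.2 × 1.527/(15.1 + 1.527) = 27.2 × 0.09183 = 2.498 V.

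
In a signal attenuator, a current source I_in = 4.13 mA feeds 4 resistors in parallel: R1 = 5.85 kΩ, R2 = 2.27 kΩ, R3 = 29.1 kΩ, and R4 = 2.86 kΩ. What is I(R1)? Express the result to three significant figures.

I ≈ 0.709 mA

Conductances: ΣG = 1/5.85 + 1/2.27 + 1/29.1 + 1/2.86 = 0.9955 (1/kΩ).
R1 takes the fraction G_k/ΣG = 0.1709/0.9955 = 0.1717, so I = 4.13 × 0.1717 = 0.7092 mA.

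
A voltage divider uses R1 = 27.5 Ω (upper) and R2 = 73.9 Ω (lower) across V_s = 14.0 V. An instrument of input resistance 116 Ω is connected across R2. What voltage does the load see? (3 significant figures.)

V_out ≈ 8.70 V

First combine the lower leg with the load: R2 ‖ R_L = 45.14 Ω.
Voltage divider with the loaded lower leg: V_out = 14.0 × 45.14/(27.5 + 45.14) = 14.0 × 0.6214 = 8.700 V.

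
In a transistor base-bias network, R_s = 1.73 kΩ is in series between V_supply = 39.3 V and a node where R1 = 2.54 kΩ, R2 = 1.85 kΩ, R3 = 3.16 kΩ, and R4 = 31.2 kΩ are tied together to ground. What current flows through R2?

I ≈ 6.60 mA

Combine the parallel branches: R_p = (1/2.54 + 1/1.85 + 1/3.16 + 1/31.2)⁻¹ = 0.7796 kΩ.
Node voltage V_A = V_supply · R_p/(R_s + R_p) = 39.3 × 0.3106 = 12.21 V.
Branch current I = V_A/R2 = 12.21/1.85 = 6.599 mA.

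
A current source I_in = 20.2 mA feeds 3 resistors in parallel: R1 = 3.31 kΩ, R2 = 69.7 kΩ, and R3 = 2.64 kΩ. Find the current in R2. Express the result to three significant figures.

ΣG = 1/3.31 + 1/69.7 + 1/2.64 = 0.6952.
R2 takes the fraction G_k/ΣG = 0.01435/0.6952 = 0.02064, so I = 20.2 × 0.02064 = 0.4168 mA.

I ≈ 0.417 mA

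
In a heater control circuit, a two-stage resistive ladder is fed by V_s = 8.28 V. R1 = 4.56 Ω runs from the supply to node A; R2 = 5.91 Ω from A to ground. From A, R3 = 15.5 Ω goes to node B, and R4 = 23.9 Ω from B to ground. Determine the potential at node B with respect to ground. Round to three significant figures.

The second stage (R3 + R4 = 39.40 Ω) loads node A in parallel with R2.
Effective lower resistance at A: R2 ‖ 39.40 = 5.139 Ω.
V_A = 8.28 × 5.139/(4.56 + 5.139) = 4.387 V.
V_B = V_A × 0.6066 = 2.661 V.

V_B ≈ 2.66 V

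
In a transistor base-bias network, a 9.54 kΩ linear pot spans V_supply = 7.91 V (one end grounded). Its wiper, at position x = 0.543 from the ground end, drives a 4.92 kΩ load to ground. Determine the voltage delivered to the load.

V_out ≈ 2.90 V

The pot divides into 4.360 kΩ above the wiper and 5.180 kΩ below.
Lower segment in parallel with the load: 5.180 ‖ 4.92 = 2.523 kΩ.
V_out = 7.91 × 2.523/(4.360 + 2.523) = 2.900 V.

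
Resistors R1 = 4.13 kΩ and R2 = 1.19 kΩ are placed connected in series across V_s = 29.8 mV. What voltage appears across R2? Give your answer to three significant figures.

V ≈ 6.67 mV

Total series resistance ΣR = 4.13 + 1.19 = 5.320 kΩ.
V = V_s · R/ΣR = 29.8 × 0.2237 = 6.666 mV.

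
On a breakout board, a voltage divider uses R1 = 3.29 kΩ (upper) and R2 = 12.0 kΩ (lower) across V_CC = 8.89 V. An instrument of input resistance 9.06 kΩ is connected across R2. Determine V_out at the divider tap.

V_out ≈ 5.43 V

First combine the lower leg with the load: R2 ‖ R_L = 5.162 kΩ.
Voltage divider with the loaded lower leg: V_out = 8.89 × 5.162/(3.29 + 5.162) = 8.89 × 0.6108 = 5.430 V.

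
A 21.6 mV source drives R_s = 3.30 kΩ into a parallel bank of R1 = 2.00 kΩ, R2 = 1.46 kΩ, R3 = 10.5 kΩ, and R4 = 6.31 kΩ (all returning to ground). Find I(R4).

Combine the parallel branches: R_p = (1/2.00 + 1/1.46 + 1/10.5 + 1/6.31)⁻¹ = 0.6951 kΩ.
V_A = 21.6 × 0.6951/3.995 = 3.758 mV.
I(R4) = V_A / R4 = 3.758/6.31 = 0.5956 µA.

I ≈ 0.596 µA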